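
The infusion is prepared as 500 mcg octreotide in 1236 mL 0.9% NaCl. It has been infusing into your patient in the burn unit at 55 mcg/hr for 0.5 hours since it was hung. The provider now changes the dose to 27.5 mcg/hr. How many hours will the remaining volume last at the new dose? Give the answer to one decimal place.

Initial rate:
Concentration = 500 mcg ÷ 1236 mL = 0.4045307 mcg/mL
Rate = 55 mcg/hr ÷ 0.4045307 mcg/mL = 135.96 mL/hr
Volume infused so far = 135.96 mL/hr × 0.5 hr = 67.98 mL
Volume remaining = 1236 − 67.98 = 1168.02 mL
New rate:
Rate = 27.5 mcg/hr ÷ 0.4045307 mcg/mL = 67.98 mL/hr
Time remaining = 1168.02 mL ÷ 67.98 mL/hr = 17.18182 hr

17.2 hours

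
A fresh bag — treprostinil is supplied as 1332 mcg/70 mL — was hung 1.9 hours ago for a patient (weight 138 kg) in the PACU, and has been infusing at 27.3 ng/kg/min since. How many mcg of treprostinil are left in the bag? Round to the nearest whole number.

Dose = 27.3 ng/kg/min × 138 kg = 3767.4 ng/min
3767.4 ng/min × 60 min/hr = 226044 ng/hr
Concentration = 1332 mcg ÷ 70 mL = 19.02857 mcg/mL = 19028.57 ng/mL
Rate = 226044 ng/hr ÷ 19028.57 ng/mL = 11.87919 mL/hr
Volume infused = 11.87919 mL/hr × 1.9 hr = 22.57046 mL
Volume remaining = 70 − 22.57046 = 47.42954 mL
Drug remaining = 47.42954 mL × 19028.57 ng/mL = 902516.4 ng = 902.5164 mcg

903 mcg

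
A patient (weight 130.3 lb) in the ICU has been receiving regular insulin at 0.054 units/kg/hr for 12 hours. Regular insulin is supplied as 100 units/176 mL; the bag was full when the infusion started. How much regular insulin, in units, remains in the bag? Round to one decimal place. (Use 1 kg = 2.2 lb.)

Weight = 130.3 lb ÷ 2.2 lb/kg = 59.22727 kg
Dose = 0.054 units/kg/hr × 59.22727 kg = 3.198273 units/hr
Concentration = 100 units ÷ 176 mL = 0.5681818 units/mL
Rate = 3.198273 units/hr ÷ 0.5681818 units/mL = 5.62896 mL/hr
Volume infused = 5.62896 mL/hr × 12 hr = 67.54752 mL
Volume remaining = 176 − 67.54752 = 108.4525 mL
Drug remaining = 108.4525 mL × 0.5681818 units/mL = 61.62073 units

61.6 units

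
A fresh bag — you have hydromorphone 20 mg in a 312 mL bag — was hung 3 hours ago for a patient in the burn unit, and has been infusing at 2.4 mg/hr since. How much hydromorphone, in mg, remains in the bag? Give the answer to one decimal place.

12.8 mg

Concentration = 20 mg ÷ 312 mL = 0.06410256 mg/mL
Rate = 2.4 mg/hr ÷ 0.06410256 mg/mL = 37.44 mL/hr
Volume infused = 37.44 mL/hr × 3 hr = 112.32 mL
Volume remaining = 312 − 112.32 = 199.68 mL
Drug remaining = 199.68 mL × 0.06410256 mg/mL = 12.8 mg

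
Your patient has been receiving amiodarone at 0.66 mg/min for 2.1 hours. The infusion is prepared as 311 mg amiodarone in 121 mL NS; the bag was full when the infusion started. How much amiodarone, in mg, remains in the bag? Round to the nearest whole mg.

228 mg

0.66 mg/min × 60 min/hr = 39.6 mg/hr
Concentration = 311 mg ÷ 121 mL = 2.570248 mg/mL
Rate = 39.6 mg/hr ÷ 2.570248 mg/mL = 15.40707 mL/hr
Volume infused = 15.40707 mL/hr × 2.1 hr = 32.35486 mL
Volume remaining = 121 − 32.35486 = 88.64514 mL
Drug remaining = 88.64514 mL × 2.570248 mg/mL = 227.84 mg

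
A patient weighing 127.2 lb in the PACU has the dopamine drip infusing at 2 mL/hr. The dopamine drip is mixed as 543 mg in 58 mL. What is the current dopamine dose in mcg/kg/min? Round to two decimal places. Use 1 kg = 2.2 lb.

5.40 mcg/kg/min

Weight = 127.2 lb ÷ 2.2 lb/kg = 57.81818 kg
Concentration = 543 mg ÷ 58 mL = 9.362069 mg/mL = 9362.069 mcg/mL
Drug rate = 2 mL/hr × 9362.069 mcg/mL = 18724.14 mcg/hr
18724.14 mcg/hr ÷ 60 min/hr = 312.069 mcg/min
312.069 mcg/min ÷ 57.81818 kg = 5.397419 mcg/kg/min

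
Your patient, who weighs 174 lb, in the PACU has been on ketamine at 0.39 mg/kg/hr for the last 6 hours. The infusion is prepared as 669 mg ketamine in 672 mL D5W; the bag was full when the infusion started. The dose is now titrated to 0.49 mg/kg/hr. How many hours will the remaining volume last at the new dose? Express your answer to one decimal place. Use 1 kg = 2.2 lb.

Initial rate:
Weight = 174 lb ÷ 2.2 lb/kg = 79.09091 kg
Dose = 0.39 mg/kg/hr × 79.09091 kg = 30.84545 mg/hr
Concentration = 669 mg ÷ 672 mL = 0.9955357 mg/mL
Rate = 30.84545 mg/hr ÷ 0.9955357 mg/mL = 30.98377 mL/hr
Volume infused so far = 30.98377 mL/hr × 6 hr = 185.9026 mL
Volume remaining = 672 − 185.9026 = 486.0974 mL
New rate:
Dose = 0.49 mg/kg/hr × 79.09091 kg = 38.75455 mg/hr
Rate = 38.75455 mg/hr ÷ 0.9955357 mg/mL = 38.92833 mL/hr
Time remaining = 486.0974 mL ÷ 38.92833 mL/hr = 12.48698 hr

12.5 hours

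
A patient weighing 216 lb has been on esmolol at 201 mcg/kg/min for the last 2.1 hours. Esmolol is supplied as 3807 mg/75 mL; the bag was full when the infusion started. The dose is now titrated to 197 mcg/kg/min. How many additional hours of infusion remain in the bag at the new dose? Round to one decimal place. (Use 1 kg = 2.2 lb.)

Initial rate:
Weight = 216 lb ÷ 2.2 lb/kg = 98.18182 kg
Dose = 201 mcg/kg/min × 98.18182 kg = 19734.55 mcg/min
19734.55 mcg/min × 60 min/hr = 1184073 mcg/hr
Concentration = 3807 mg ÷ 75 mL = 50.76 mg/mL = 50760 mcg/mL
Rate = 1184073 mcg/hr ÷ 50760 mcg/mL = 23.32689 mL/hr
Volume infused so far = 23.32689 mL/hr × 2.1 hr = 48.98646 mL
Volume remaining = 75 − 48.98646 = 26.01354 mL
New rate:
Dose = 197 mcg/kg/min × 98.18182 kg = 19341.82 mcg/min
19341.82 mcg/min × 60 min/hr = 1160509 mcg/hr
Rate = 1160509 mcg/hr ÷ 50760 mcg/mL = 22.86267 mL/hr
Time remaining = 26.01354 mL ÷ 22.86267 mL/hr = 1.137817 hr

1.1 hours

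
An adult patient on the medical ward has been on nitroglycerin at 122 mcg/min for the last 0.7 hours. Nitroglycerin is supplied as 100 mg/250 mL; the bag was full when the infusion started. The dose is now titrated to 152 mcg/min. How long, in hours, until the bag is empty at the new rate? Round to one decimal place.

10.4 hours

Initial rate:
122 mcg/min × 60 min/hr = 7320 mcg/hr
Concentration = 100 mg ÷ 250 mL = 0.4 mg/mL = 400 mcg/mL
Rate = 7320 mcg/hr ÷ 400 mcg/mL = 18.3 mL/hr
Volume infused so far = 18.3 mL/hr × 0.7 hr = 12.81 mL
Volume remaining = 250 − 12.81 = 237.19 mL
New rate:
152 mcg/min × 60 min/hr = 9120 mcg/hr
Rate = 9120 mcg/hr ÷ 400 mcg/mL = 22.8 mL/hr
Time remaining = 237.19 mL ÷ 22.8 mL/hr = 10.40307 hr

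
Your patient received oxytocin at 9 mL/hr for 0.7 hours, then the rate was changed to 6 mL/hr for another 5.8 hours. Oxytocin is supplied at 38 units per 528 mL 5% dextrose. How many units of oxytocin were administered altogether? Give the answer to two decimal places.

2.96 units

Concentration = 38 units ÷ 528 mL = 0.0719697 units/mL
Stage 1: 9 mL/hr × 0.7 hr = 6.3 mL → 6.3 mL × 0.0719697 units/mL = 0.4534091 units
Stage 2: 6 mL/hr × 5.8 hr = 34.8 mL → 34.8 mL × 0.0719697 units/mL = 2.504545 units
Total = 0.4534091 + 2.504545 = 2.957955 units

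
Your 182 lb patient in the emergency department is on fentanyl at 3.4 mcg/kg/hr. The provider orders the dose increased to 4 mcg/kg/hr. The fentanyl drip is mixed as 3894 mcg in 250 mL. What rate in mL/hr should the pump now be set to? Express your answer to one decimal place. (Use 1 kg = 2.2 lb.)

21.2 mL/hr

Weight = 182 lb ÷ 2.2 lb/kg = 82.72727 kg
Dose = 4 mcg/kg/hr × 82.72727 kg = 330.9091 mcg/hr
Concentration = 3894 mcg ÷ 250 mL = 15.576 mcg/mL
Rate = 330.9091 mcg/hr ÷ 15.576 mcg/mL = 21.24481 mL/hr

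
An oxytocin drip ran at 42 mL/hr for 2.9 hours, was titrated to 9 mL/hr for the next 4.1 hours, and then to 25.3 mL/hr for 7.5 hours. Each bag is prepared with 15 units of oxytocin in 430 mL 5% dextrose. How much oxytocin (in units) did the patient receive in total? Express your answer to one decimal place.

Concentration = 15 units ÷ 430 mL = 0.03488372 units/mL
Stage 1: 42 mL/hr × 2.9 hr = 121.8 mL → 121.8 mL × 0.03488372 units/mL = 4.248837 units
Stage 2: 9 mL/hr × 4.1 hr = 36.9 mL → 36.9 mL × 0.03488372 units/mL = 1.287209 units
Stage 3: 25.3 mL/hr × 7.5 hr = 189.75 mL → 189.75 mL × 0.03488372 units/mL = 6.619186 units
Total = 4.248837 + 1.287209 + 6.619186 = 12.15523 units

12.2 units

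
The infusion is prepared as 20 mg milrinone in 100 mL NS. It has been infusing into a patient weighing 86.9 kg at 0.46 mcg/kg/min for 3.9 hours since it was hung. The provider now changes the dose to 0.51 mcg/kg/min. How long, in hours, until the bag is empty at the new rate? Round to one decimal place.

Initial rate:
Dose = 0.46 mcg/kg/min × 86.9 kg = 39.974 mcg/min
39.974 mcg/min × 60 min/hr = 2398.44 mcg/hr
Concentration = 20 mg ÷ 100 mL = 0.2 mg/mL = 200 mcg/mL
Rate = 2398.44 mcg/hr ÷ 200 mcg/mL = 11.9922 mL/hr
Volume infused so far = 11.9922 mL/hr × 3.9 hr = 46.76958 mL
Volume remaining = 100 − 46.76958 = 53.23042 mL
New rate:
Dose = 0.51 mcg/kg/min × 86.9 kg = 44.319 mcg/min
44.319 mcg/min × 60 min/hr = 2659.14 mcg/hr
Rate = 2659.14 mcg/hr ÷ 200 mcg/mL = 13.2957 mL/hr
Time remaining = 53.23042 mL ÷ 13.2957 mL/hr = 4.003582 hr

4.0 hours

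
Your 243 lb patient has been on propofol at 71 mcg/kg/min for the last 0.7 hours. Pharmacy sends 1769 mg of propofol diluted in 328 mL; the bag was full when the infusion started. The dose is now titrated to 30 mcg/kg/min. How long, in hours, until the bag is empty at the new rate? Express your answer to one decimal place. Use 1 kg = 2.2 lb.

Initial rate:
Weight = 243 lb ÷ 2.2 lb/kg = 110.4545 kg
Dose = 71 mcg/kg/min × 110.4545 kg = 7842.273 mcg/min
7842.273 mcg/min × 60 min/hr = 470536.4 mcg/hr
Concentration = 1769 mg ÷ 328 mL = 5.393293 mg/mL = 5393.293 mcg/mL
Rate = 470536.4 mcg/hr ÷ 5393.293 mcg/mL = 87.24473 mL/hr
Volume infused so far = 87.24473 mL/hr × 0.7 hr = 61.07131 mL
Volume remaining = 328 − 61.07131 = 266.9287 mL
New rate:
Dose = 30 mcg/kg/min × 110.4545 kg = 3313.636 mcg/min
3313.636 mcg/min × 60 min/hr = 198818.2 mcg/hr
Rate = 198818.2 mcg/hr ÷ 5393.293 mcg/mL = 36.86397 mL/hr
Time remaining = 266.9287 mL ÷ 36.86397 mL/hr = 7.24091 hr

7.2 hours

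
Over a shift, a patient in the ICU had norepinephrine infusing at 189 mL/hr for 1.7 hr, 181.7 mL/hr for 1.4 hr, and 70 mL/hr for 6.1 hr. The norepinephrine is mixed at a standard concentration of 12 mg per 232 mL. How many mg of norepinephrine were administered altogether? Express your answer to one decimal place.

Concentration = 12 mg ÷ 232 mL = 0.05172414 mg/mL
Stage 1: 189 mL/hr × 1.7 hr = 321.3 mL → 321.3 mL × 0.05172414 mg/mL = 16.61897 mg
Stage 2: 181.7 mL/hr × 1.4 hr = 254.38 mL → 254.38 mL × 0.05172414 mg/mL = 13.15759 mg
Stage 3: 70 mL/hr × 6.1 hr = 427 mL → 427 mL × 0.05172414 mg/mL = 22.08621 mg
Total = 16.61897 + 13.15759 + 22.08621 = 51.86276 mg

51.9 mg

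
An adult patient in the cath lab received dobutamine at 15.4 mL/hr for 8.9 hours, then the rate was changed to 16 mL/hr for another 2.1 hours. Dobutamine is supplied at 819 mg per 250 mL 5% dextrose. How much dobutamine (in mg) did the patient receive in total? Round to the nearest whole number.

559 mg

Concentration = 819 mg ÷ 250 mL = 3.276 mg/mL
Stage 1: 15.4 mL/hr × 8.9 hr = 137.06 mL → 137.06 mL × 3.276 mg/mL = 449.0086 mg
Stage 2: 16 mL/hr × 2.1 hr = 33.6 mL → 33.6 mL × 3.276 mg/mL = 110.0736 mg
Total = 449.0086 + 110.0736 = 559.0822 mg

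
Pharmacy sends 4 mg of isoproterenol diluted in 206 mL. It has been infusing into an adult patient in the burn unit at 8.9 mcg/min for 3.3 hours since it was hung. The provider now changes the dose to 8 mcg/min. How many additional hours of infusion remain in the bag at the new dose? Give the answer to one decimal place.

4.7 hours

Initial rate:
8.9 mcg/min × 60 min/hr = 534 mcg/hr
Concentration = 4 mg ÷ 206 mL = 0.01941748 mg/mL = 19.41748 mcg/mL
Rate = 534 mcg/hr ÷ 19.41748 mcg/mL = 27.501 mL/hr
Volume infused so far = 27.501 mL/hr × 3.3 hr = 90.7533 mL
Volume remaining = 206 − 90.7533 = 115.2467 mL
New rate:
8 mcg/min × 60 min/hr = 480 mcg/hr
Rate = 480 mcg/hr ÷ 19.41748 mcg/mL = 24.72 mL/hr
Time remaining = 115.2467 mL ÷ 24.72 mL/hr = 4.662083 hr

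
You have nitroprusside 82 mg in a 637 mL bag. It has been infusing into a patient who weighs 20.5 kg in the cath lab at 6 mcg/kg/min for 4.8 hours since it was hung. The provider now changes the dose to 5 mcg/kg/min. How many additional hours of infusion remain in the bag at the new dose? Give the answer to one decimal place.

7.6 hours

Initial rate:
Dose = 6 mcg/kg/min × 20.5 kg = 123 mcg/min
123 mcg/min × 60 min/hr = 7380 mcg/hr
Concentration = 82 mg ÷ 637 mL = 0.1287284 mg/mL = 128.7284 mcg/mL
Rate = 7380 mcg/hr ÷ 128.7284 mcg/mL = 57.33 mL/hr
Volume infused so far = 57.33 mL/hr × 4.8 hr = 275.184 mL
Volume remaining = 637 − 275.184 = 361.816 mL
New rate:
Dose = 5 mcg/kg/min × 20.5 kg = 102.5 mcg/min
102.5 mcg/min × 60 min/hr = 6150 mcg/hr
Rate = 6150 mcg/hr ÷ 128.7284 mcg/mL = 47.775 mL/hr
Time remaining = 361.816 mL ÷ 47.775 mL/hr = 7.573333 hr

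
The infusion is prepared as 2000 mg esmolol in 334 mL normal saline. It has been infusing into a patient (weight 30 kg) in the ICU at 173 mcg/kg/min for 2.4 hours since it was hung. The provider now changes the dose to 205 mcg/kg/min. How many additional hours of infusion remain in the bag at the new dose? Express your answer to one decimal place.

Initial rate:
Dose = 173 mcg/kg/min × 30 kg = 5190 mcg/min
5190 mcg/min × 60 min/hr = 311400 mcg/hr
Concentration = 2000 mg ÷ 334 mL = 5.988024 mg/mL = 5988.024 mcg/mL
Rate = 311400 mcg/hr ÷ 5988.024 mcg/mL = 52.0038 mL/hr
Volume infused so far = 52.0038 mL/hr × 2.4 hr = 124.8091 mL
Volume remaining = 334 − 124.8091 = 209.1909 mL
New rate:
Dose = 205 mcg/kg/min × 30 kg = 6150 mcg/min
6150 mcg/min × 60 min/hr = 369000 mcg/hr
Rate = 369000 mcg/hr ÷ 5988.024 mcg/mL = 61.623 mL/hr
Time remaining = 209.1909 mL ÷ 61.623 mL/hr = 3.394688 hr

3.4 hours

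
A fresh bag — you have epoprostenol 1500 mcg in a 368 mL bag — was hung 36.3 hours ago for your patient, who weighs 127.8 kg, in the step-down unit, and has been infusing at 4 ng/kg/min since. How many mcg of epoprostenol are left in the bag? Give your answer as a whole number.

387 mcg

Dose = 4 ng/kg/min × 127.8 kg = 511.2 ng/min
511.2 ng/min × 60 min/hr = 30672 ng/hr
Concentration = 1500 mcg ÷ 368 mL = 4.076087 mcg/mL = 4076.087 ng/mL
Rate = 30672 ng/hr ÷ 4076.087 ng/mL = 7.524864 mL/hr
Volume infused = 7.524864 mL/hr × 36.3 hr = 273.1526 mL
Volume remaining = 368 − 273.1526 = 94.84744 mL
Drug remaining = 94.84744 mL × 4076.087 ng/mL = 386606.4 ng = 386.6064 mcg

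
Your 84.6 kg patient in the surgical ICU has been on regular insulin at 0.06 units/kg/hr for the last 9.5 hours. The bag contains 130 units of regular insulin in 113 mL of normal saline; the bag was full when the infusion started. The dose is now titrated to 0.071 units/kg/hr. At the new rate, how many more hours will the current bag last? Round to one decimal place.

13.6 hours

Initial rate:
Dose = 0.06 units/kg/hr × 84.6 kg = 5.076 units/hr
Concentration = 130 units ÷ 113 mL = 1.150442 units/mL
Rate = 5.076 units/hr ÷ 1.150442 units/mL = 4.412215 mL/hr
Volume infused so far = 4.412215 mL/hr × 9.5 hr = 41.91605 mL
Volume remaining = 113 − 41.91605 = 71.08395 mL
New rate:
Dose = 0.071 units/kg/hr × 84.6 kg = 6.0066 units/hr
Rate = 6.0066 units/hr ÷ 1.150442 units/mL = 5.221122 mL/hr
Time remaining = 71.08395 mL ÷ 5.221122 mL/hr = 13.61469 hr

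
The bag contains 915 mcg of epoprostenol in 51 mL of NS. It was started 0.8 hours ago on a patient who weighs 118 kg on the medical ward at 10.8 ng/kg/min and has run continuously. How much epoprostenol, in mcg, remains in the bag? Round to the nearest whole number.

854 mcg

Dose = 10.8 ng/kg/min × 118 kg = 1274.4 ng/min
1274.4 ng/min × 60 min/hr = 76464 ng/hr
Concentration = 915 mcg ÷ 51 mL = 17.94118 mcg/mL = 17941.18 ng/mL
Rate = 76464 ng/hr ÷ 17941.18 ng/mL = 4.261928 mL/hr
Volume infused = 4.261928 mL/hr × 0.8 hr = 3.409542 mL
Volume remaining = 51 − 3.409542 = 47.59046 mL
Drug remaining = 47.59046 mL × 17941.18 ng/mL = 853828.8 ng = 853.8288 mcg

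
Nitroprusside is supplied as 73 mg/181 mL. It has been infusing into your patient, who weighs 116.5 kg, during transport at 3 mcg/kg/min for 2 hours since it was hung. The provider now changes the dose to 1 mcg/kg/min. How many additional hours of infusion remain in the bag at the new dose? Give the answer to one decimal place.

4.4 hours

Initial rate:
Dose = 3 mcg/kg/min × 116.5 kg = 349.5 mcg/min
349.5 mcg/min × 60 min/hr = 20970 mcg/hr
Concentration = 73 mg ÷ 181 mL = 0.4033149 mg/mL = 403.3149 mcg/mL
Rate = 20970 mcg/hr ÷ 403.3149 mcg/mL = 51.99411 mL/hr
Volume infused so far = 51.99411 mL/hr × 2 hr = 103.9882 mL
Volume remaining = 181 − 103.9882 = 77.01178 mL
New rate:
Dose = 1 mcg/kg/min × 116.5 kg = 116.5 mcg/min
116.5 mcg/min × 60 min/hr = 6990 mcg/hr
Rate = 6990 mcg/hr ÷ 403.3149 mcg/mL = 17.33137 mL/hr
Time remaining = 77.01178 mL ÷ 17.33137 mL/hr = 4.443491 hr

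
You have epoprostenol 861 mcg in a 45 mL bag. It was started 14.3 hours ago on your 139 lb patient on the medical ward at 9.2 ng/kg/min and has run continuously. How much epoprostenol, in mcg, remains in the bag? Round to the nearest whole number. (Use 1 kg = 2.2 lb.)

Weight = 139 lb ÷ 2.2 lb/kg = 63.18182 kg
Dose = 9.2 ng/kg/min × 63.18182 kg = 581.2727 ng/min
581.2727 ng/min × 60 min/hr = 34876.36 ng/hr
Concentration = 861 mcg ÷ 45 mL = 19.13333 mcg/mL = 19133.33 ng/mL
Rate = 34876.36 ng/hr ÷ 19133.33 ng/mL = 1.822806 mL/hr
Volume infused = 1.822806 mL/hr × 14.3 hr = 26.06613 mL
Volume remaining = 45 − 26.06613 = 18.93387 mL
Drug remaining = 18.93387 mL × 19133.33 ng/mL = 362268 ng = 362.268 mcg

362 mcg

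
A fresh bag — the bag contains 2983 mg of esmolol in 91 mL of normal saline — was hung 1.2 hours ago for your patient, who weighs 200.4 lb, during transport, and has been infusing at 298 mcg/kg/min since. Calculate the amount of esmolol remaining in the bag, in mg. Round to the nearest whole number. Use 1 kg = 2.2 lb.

Weight = 200.4 lb ÷ 2.2 lb/kg = 91.09091 kg
Dose = 298 mcg/kg/min × 91.09091 kg = 27145.09 mcg/min
27145.09 mcg/min × 60 min/hr = 1628705 mcg/hr
Concentration = 2983 mg ÷ 91 mL = 32.78022 mg/mL = 32780.22 mcg/mL
Rate = 1628705 mcg/hr ÷ 32780.22 mcg/mL = 49.68562 mL/hr
Volume infused = 49.68562 mL/hr × 1.2 hr = 59.62274 mL
Volume remaining = 91 − 59.62274 = 31.37726 mL
Drug remaining = 31.37726 mL × 32780.22 mcg/mL = 1028553 mcg = 1028.553 mg

1029 mg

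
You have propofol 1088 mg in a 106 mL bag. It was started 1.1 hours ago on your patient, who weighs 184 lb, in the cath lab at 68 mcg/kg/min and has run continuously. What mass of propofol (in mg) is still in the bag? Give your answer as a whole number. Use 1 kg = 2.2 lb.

Weight = 184 lb ÷ 2.2 lb/kg = 83.63636 kg
Dose = 68 mcg/kg/min × 83.63636 kg = 5687.273 mcg/min
5687.273 mcg/min × 60 min/hr = 341236.4 mcg/hr
Concentration = 1088 mg ÷ 106 mL = 10.26415 mg/mL = 10264.15 mcg/mL
Rate = 341236.4 mcg/hr ÷ 10264.15 mcg/mL = 33.24545 mL/hr
Volume infused = 33.24545 mL/hr × 1.1 hr = 36.57 mL
Volume remaining = 106 − 36.57 = 69.43 mL
Drug remaining = 69.43 mL × 10264.15 mcg/mL = 712640 mcg = 712.64 mg

713 mg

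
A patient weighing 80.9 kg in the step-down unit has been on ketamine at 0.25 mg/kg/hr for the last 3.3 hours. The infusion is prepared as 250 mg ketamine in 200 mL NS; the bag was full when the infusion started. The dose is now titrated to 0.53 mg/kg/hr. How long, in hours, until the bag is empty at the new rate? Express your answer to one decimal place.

Initial rate:
Dose = 0.25 mg/kg/hr × 80.9 kg = 20.225 mg/hr
Concentration = 250 mg ÷ 200 mL = 1.25 mg/mL
Rate = 20.225 mg/hr ÷ 1.25 mg/mL = 16.18 mL/hr
Volume infused so far = 16.18 mL/hr × 3.3 hr = 53.394 mL
Volume remaining = 200 − 53.394 = 146.606 mL
New rate:
Dose = 0.53 mg/kg/hr × 80.9 kg = 42.877 mg/hr
Rate = 42.877 mg/hr ÷ 1.25 mg/mL = 34.3016 mL/hr
Time remaining = 146.606 mL ÷ 34.3016 mL/hr = 4.274028 hr

4.3 hours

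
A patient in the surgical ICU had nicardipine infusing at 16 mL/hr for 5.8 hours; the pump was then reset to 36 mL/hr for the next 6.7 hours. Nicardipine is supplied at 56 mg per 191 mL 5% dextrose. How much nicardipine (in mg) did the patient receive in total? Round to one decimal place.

97.9 mg

Concentration = 56 mg ÷ 191 mL = 0.2931937 mg/mL
Stage 1: 16 mL/hr × 5.8 hr = 92.8 mL → 92.8 mL × 0.2931937 mg/mL = 27.20838 mg
Stage 2: 36 mL/hr × 6.7 hr = 241.2 mL → 241.2 mL × 0.2931937 mg/mL = 70.71832 mg
Total = 27.20838 + 70.71832 = 97.9267 mg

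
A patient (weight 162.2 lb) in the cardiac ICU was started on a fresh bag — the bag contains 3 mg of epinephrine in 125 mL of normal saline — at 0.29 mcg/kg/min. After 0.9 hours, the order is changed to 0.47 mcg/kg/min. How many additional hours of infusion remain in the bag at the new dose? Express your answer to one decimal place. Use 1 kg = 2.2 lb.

0.9 hours

Initial rate:
Weight = 162.2 lb ÷ 2.2 lb/kg = 73.72727 kg
Dose = 0.29 mcg/kg/min × 73.72727 kg = 21.38091 mcg/min
21.38091 mcg/min × 60 min/hr = 1282.855 mcg/hr
Concentration = 3 mg ÷ 125 mL = 0.024 mg/mL = 24 mcg/mL
Rate = 1282.855 mcg/hr ÷ 24 mcg/mL = 53.45227 mL/hr
Volume infused so far = 53.45227 mL/hr × 0.9 hr = 48.10705 mL
Volume remaining = 125 − 48.10705 = 76.89295 mL
New rate:
Dose = 0.47 mcg/kg/min × 73.72727 kg = 34.65182 mcg/min
34.65182 mcg/min × 60 min/hr = 2079.109 mcg/hr
Rate = 2079.109 mcg/hr ÷ 24 mcg/mL = 86.62955 mL/hr
Time remaining = 76.89295 mL ÷ 86.62955 mL/hr = 0.8876066 hr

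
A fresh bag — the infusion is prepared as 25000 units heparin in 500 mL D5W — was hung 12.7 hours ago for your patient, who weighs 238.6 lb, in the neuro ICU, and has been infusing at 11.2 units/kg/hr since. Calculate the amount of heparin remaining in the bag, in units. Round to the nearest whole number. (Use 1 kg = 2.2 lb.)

Weight = 238.6 lb ÷ 2.2 lb/kg = 108.4545 kg
Dose = 11.2 units/kg/hr × 108.4545 kg = 1214.691 units/hr
Concentration = 25000 units ÷ 500 mL = 50 units/mL
Rate = 1214.691 units/hr ÷ 50 units/mL = 24.29382 mL/hr
Volume infused = 24.29382 mL/hr × 12.7 hr = 308.5315 mL
Volume remaining = 500 − 308.5315 = 191.4685 mL
Drug remaining = 191.4685 mL × 50 units/mL = 9573.425 units

9573 units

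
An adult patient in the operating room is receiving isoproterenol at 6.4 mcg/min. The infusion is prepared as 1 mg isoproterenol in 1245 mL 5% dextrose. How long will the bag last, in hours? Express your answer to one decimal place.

2.6 hours

6.4 mcg/min × 60 min/hr = 384 mcg/hr
Concentration = 1 mg ÷ 1245 mL = 0.0008032129 mg/mL = 0.8032129 mcg/mL
Rate = 384 mcg/hr ÷ 0.8032129 mcg/mL = 478.08 mL/hr
Duration = 1245 mL ÷ 478.08 mL/hr = 2.604167 hr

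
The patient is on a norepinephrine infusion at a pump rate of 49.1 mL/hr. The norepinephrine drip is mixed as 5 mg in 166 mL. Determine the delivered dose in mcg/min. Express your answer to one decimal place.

24.6 mcg/min

Concentration = 5 mg ÷ 166 mL = 0.03012048 mg/mL = 30.12048 mcg/mL
Drug rate = 49.1 mL/hr × 30.12048 mcg/mL = 1478.916 mcg/hr
1478.916 mcg/hr ÷ 60 min/hr = 24.64859 mcg/min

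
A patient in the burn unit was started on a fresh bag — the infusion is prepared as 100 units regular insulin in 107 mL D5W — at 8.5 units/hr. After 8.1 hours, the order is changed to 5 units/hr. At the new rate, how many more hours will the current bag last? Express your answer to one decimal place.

Initial rate:
Concentration = 100 units ÷ 107 mL = 0.9345794 units/mL
Rate = 8.5 units/hr ÷ 0.9345794 units/mL = 9.095 mL/hr
Volume infused so far = 9.095 mL/hr × 8.1 hr = 73.6695 mL
Volume remaining = 107 − 73.6695 = 33.3305 mL
New rate:
Rate = 5 units/hr ÷ 0.9345794 units/mL = 5.35 mL/hr
Time remaining = 33.3305 mL ÷ 5.35 mL/hr = 6.23 hr

6.2 hours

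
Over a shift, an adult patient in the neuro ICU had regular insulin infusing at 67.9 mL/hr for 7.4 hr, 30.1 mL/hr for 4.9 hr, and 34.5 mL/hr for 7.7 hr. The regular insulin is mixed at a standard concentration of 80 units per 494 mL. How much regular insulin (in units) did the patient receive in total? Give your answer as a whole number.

Concentration = 80 units ÷ 494 mL = 0.1619433 units/mL
Stage 1: 67.9 mL/hr × 7.4 hr = 502.46 mL → 502.46 mL × 0.1619433 units/mL = 81.37004 units
Stage 2: 30.1 mL/hr × 4.9 hr = 147.49 mL → 147.49 mL × 0.1619433 units/mL = 23.88502 units
Stage 3: 34.5 mL/hr × 7.7 hr = 265.65 mL → 265.65 mL × 0.1619433 units/mL = 43.02024 units
Total = 81.37004 + 23.88502 + 43.02024 = 148.2753 units

148 units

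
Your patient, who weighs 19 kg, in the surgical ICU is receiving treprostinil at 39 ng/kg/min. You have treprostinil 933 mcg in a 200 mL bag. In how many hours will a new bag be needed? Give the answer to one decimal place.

21.0 hours

Dose = 39 ng/kg/min × 19 kg = 741 ng/min
741 ng/min × 60 min/hr = 44460 ng/hr
Concentration = 933 mcg ÷ 200 mL = 4.665 mcg/mL = 4665 ng/mL
Rate = 44460 ng/hr ÷ 4665 ng/mL = 9.530547 mL/hr
Duration = 200 mL ÷ 9.530547 mL/hr = 20.98516 hr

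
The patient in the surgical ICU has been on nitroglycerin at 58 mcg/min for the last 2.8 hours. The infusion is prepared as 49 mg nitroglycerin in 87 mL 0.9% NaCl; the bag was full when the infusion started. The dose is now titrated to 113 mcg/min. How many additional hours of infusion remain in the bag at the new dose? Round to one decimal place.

5.8 hours

Initial rate:
58 mcg/min × 60 min/hr = 3480 mcg/hr
Concentration = 49 mg ÷ 87 mL = 0.5632184 mg/mL = 563.2184 mcg/mL
Rate = 3480 mcg/hr ÷ 563.2184 mcg/mL = 6.178776 mL/hr
Volume infused so far = 6.178776 mL/hr × 2.8 hr = 17.30057 mL
Volume remaining = 87 − 17.30057 = 69.69943 mL
New rate:
113 mcg/min × 60 min/hr = 6780 mcg/hr
Rate = 6780 mcg/hr ÷ 563.2184 mcg/mL = 12.03796 mL/hr
Time remaining = 69.69943 mL ÷ 12.03796 mL/hr = 5.789971 hr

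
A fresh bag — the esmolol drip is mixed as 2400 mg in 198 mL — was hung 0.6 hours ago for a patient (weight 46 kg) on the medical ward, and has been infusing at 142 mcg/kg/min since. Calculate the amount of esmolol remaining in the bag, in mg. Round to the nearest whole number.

2165 mg

Dose = 142 mcg/kg/min × 46 kg = 6532 mcg/min
6532 mcg/min × 60 min/hr = 391920 mcg/hr
Concentration = 2400 mg ÷ 198 mL = 12.12121 mg/mL = 12121.21 mcg/mL
Rate = 391920 mcg/hr ÷ 12121.21 mcg/mL = 32.3334 mL/hr
Volume infused = 32.3334 mL/hr × 0.6 hr = 19.40004 mL
Volume remaining = 198 − 19.40004 = 178.6 mL
Drug remaining = 178.6 mL × 12121.21 mcg/mL = 2164848 mcg = 2164.848 mg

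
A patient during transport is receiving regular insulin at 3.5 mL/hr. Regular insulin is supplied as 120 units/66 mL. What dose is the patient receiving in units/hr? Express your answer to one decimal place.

Concentration = 120 units ÷ 66 mL = 1.818182 units/mL
Drug rate = 3.5 mL/hr × 1.818182 units/mL = 6.363636 units/hr

6.4 units/hr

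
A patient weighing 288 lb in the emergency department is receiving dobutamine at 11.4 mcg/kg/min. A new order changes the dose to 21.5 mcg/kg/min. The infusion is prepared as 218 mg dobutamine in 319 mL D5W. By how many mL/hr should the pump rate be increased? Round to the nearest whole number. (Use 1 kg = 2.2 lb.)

116 mL/hr

At the current dose:
Weight = 288 lb ÷ 2.2 lb/kg = 130.9091 kg
Dose = 11.4 mcg/kg/min × 130.9091 kg = 1492.364 mcg/min
1492.364 mcg/min × 60 min/hr = 89541.82 mcg/hr
Concentration = 218 mg ÷ 319 mL = 0.6833856 mg/mL = 683.3856 mcg/mL
Rate = 89541.82 mcg/hr ÷ 683.3856 mcg/mL = 131.0268 mL/hr
At the new dose:
Dose = 21.5 mcg/kg/min × 130.9091 kg = 2814.545 mcg/min
2814.545 mcg/min × 60 min/hr = 168872.7 mcg/hr
Rate = 168872.7 mcg/hr ÷ 683.3856 mcg/mL = 247.1119 mL/hr
Change = 247.1119 − 131.0268 = 116.0851 mL/hr → 116.0851 mL/hr increase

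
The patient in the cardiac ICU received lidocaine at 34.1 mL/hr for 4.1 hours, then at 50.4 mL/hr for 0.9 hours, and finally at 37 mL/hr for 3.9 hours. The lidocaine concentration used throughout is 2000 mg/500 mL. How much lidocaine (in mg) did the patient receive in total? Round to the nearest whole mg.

1318 mg

Concentration = 2000 mg ÷ 500 mL = 4 mg/mL
Stage 1: 34.1 mL/hr × 4.1 hr = 139.81 mL → 139.81 mL × 4 mg/mL = 559.24 mg
Stage 2: 50.4 mL/hr × 0.9 hr = 45.36 mL → 45.36 mL × 4 mg/mL = 181.44 mg
Stage 3: 37 mL/hr × 3.9 hr = 144.3 mL → 144.3 mL × 4 mg/mL = 577.2 mg
Total = 559.24 + 181.44 + 577.2 = 1317.88 mg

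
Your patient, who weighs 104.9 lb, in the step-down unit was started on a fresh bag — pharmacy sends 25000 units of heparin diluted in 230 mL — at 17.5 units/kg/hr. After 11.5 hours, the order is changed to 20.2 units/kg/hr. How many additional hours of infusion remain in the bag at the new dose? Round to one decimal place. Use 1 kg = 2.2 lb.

16.0 hours

Initial rate:
Weight = 104.9 lb ÷ 2.2 lb/kg = 47.68182 kg
Dose = 17.5 units/kg/hr × 47.68182 kg = 834.4318 units/hr
Concentration = 25000 units ÷ 230 mL = 108.6957 units/mL
Rate = 834.4318 units/hr ÷ 108.6957 units/mL = 7.676773 mL/hr
Volume infused so far = 7.676773 mL/hr × 11.5 hr = 88.28289 mL
Volume remaining = 230 − 88.28289 = 141.7171 mL
New rate:
Dose = 20.2 units/kg/hr × 47.68182 kg = 963.1727 units/hr
Rate = 963.1727 units/hr ÷ 108.6957 units/mL = 8.861189 mL/hr
Time remaining = 141.7171 mL ÷ 8.861189 mL/hr = 15.99301 hr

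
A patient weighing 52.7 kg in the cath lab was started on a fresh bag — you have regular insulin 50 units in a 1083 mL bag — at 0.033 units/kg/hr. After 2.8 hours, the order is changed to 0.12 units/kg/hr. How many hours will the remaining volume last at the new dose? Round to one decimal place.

Initial rate:
Dose = 0.033 units/kg/hr × 52.7 kg = 1.7391 units/hr
Concentration = 50 units ÷ 1083 mL = 0.04616805 units/mL
Rate = 1.7391 units/hr ÷ 0.04616805 units/mL = 37.66891 mL/hr
Volume infused so far = 37.66891 mL/hr × 2.8 hr = 105.4729 mL
Volume remaining = 1083 − 105.4729 = 977.5271 mL
New rate:
Dose = 0.12 units/kg/hr × 52.7 kg = 6.324 units/hr
Rate = 6.324 units/hr ÷ 0.04616805 units/mL = 136.9778 mL/hr
Time remaining = 977.5271 mL ÷ 136.9778 mL/hr = 7.136388 hr

7.1 hours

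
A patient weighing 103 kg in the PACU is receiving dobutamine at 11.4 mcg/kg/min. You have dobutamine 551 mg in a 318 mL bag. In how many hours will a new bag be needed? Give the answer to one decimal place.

Dose = 11.4 mcg/kg/min × 103 kg = 1174.2 mcg/min
1174.2 mcg/min × 60 min/hr = 70452 mcg/hr
Concentration = 551 mg ÷ 318 mL = 1.732704 mg/mL = 1732.704 mcg/mL
Rate = 70452 mcg/hr ÷ 1732.704 mcg/mL = 40.66014 mL/hr
Duration = 318 mL ÷ 40.66014 mL/hr = 7.820928 hr

7.8 hours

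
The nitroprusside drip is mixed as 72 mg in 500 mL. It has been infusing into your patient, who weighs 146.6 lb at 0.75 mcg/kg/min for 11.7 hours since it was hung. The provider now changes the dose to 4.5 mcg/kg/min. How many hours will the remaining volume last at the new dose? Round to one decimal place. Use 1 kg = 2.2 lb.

Initial rate:
Weight = 146.6 lb ÷ 2.2 lb/kg = 66.63636 kg
Dose = 0.75 mcg/kg/min × 66.63636 kg = 49.97727 mcg/min
49.97727 mcg/min × 60 min/hr = 2998.636 mcg/hr
Concentration = 72 mg ÷ 500 mL = 0.144 mg/mL = 144 mcg/mL
Rate = 2998.636 mcg/hr ÷ 144 mcg/mL = 20.82386 mL/hr
Volume infused so far = 20.82386 mL/hr × 11.7 hr = 243.6392 mL
Volume remaining = 500 − 243.6392 = 256.3608 mL
New rate:
Dose = 4.5 mcg/kg/min × 66.63636 kg = 299.8636 mcg/min
299.8636 mcg/min × 60 min/hr = 17991.82 mcg/hr
Rate = 17991.82 mcg/hr ÷ 144 mcg/mL = 124.9432 mL/hr
Time remaining = 256.3608 mL ÷ 124.9432 mL/hr = 2.051819 hr

2.1 hours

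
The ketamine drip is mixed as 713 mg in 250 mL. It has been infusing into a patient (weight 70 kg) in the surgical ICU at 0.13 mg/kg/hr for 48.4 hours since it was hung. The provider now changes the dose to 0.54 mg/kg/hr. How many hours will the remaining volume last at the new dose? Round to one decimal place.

7.2 hours

Initial rate:
Dose = 0.13 mg/kg/hr × 70 kg = 9.1 mg/hr
Concentration = 713 mg ÷ 250 mL = 2.852 mg/mL
Rate = 9.1 mg/hr ÷ 2.852 mg/mL = 3.190743 mL/hr
Volume infused so far = 3.190743 mL/hr × 48.4 hr = 154.432 mL
Volume remaining = 250 − 154.432 = 95.56802 mL
New rate:
Dose = 0.54 mg/kg/hr × 70 kg = 37.8 mg/hr
Rate = 37.8 mg/hr ÷ 2.852 mg/mL = 13.25386 mL/hr
Time remaining = 95.56802 mL ÷ 13.25386 mL/hr = 7.210582 hr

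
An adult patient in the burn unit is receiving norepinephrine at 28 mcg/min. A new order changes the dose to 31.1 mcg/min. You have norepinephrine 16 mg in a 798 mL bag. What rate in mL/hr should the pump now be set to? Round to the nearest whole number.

31.1 mcg/min × 60 min/hr = 1866 mcg/hr
Concentration = 16 mg ÷ 798 mL = 0.02005013 mg/mL = 20.05013 mcg/mL
Rate = 1866 mcg/hr ÷ 20.05013 mcg/mL = 93.06675 mL/hr

93 mL/hr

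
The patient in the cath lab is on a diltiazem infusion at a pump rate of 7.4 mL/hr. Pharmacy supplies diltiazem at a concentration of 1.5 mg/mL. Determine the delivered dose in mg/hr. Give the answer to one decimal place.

Drug rate = 7.4 mL/hr × 1.5 mg/mL = 11.1 mg/hr

11.1 mg/hr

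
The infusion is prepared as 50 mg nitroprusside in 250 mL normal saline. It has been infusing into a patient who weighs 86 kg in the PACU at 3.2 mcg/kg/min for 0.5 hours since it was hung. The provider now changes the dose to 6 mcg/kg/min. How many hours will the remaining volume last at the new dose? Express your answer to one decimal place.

Initial rate:
Dose = 3.2 mcg/kg/min × 86 kg = 275.2 mcg/min
275.2 mcg/min × 60 min/hr = 16512 mcg/hr
Concentration = 50 mg ÷ 250 mL = 0.2 mg/mL = 200 mcg/mL
Rate = 16512 mcg/hr ÷ 200 mcg/mL = 82.56 mL/hr
Volume infused so far = 82.56 mL/hr × 0.5 hr = 41.28 mL
Volume remaining = 250 − 41.28 = 208.72 mL
New rate:
Dose = 6 mcg/kg/min × 86 kg = 516 mcg/min
516 mcg/min × 60 min/hr = 30960 mcg/hr
Rate = 30960 mcg/hr ÷ 200 mcg/mL = 154.8 mL/hr
Time remaining = 208.72 mL ÷ 154.8 mL/hr = 1.34832 hr

1.3 hours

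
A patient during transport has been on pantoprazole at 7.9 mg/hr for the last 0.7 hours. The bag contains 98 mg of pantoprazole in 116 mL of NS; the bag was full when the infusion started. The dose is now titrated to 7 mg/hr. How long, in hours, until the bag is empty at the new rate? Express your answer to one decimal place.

13.2 hours

Initial rate:
Concentration = 98 mg ÷ 116 mL = 0.8448276 mg/mL
Rate = 7.9 mg/hr ÷ 0.8448276 mg/mL = 9.35102 mL/hr
Volume infused so far = 9.35102 mL/hr × 0.7 hr = 6.545714 mL
Volume remaining = 116 − 6.545714 = 109.4543 mL
New rate:
Rate = 7 mg/hr ÷ 0.8448276 mg/mL = 8.285714 mL/hr
Time remaining = 109.4543 mL ÷ 8.285714 mL/hr = 13.21 hr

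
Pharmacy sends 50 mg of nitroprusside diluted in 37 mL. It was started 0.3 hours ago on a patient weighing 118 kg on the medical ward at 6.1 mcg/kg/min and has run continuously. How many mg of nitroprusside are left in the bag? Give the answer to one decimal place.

37.0 mg

Dose = 6.1 mcg/kg/min × 118 kg = 719.8 mcg/min
719.8 mcg/min × 60 min/hr = 43188 mcg/hr
Concentration = 50 mg ÷ 37 mL = 1.351351 mg/mL = 1351.351 mcg/mL
Rate = 43188 mcg/hr ÷ 1351.351 mcg/mL = 31.95912 mL/hr
Volume infused = 31.95912 mL/hr × 0.3 hr = 9.587736 mL
Volume remaining = 37 − 9.587736 = 27.41226 mL
Drug remaining = 27.41226 mL × 1351.351 mcg/mL = 37043.6 mcg = 37.0436 mg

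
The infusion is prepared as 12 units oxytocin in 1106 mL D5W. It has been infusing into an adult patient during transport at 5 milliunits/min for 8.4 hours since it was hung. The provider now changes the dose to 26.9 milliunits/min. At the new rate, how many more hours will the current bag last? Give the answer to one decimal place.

Initial rate:
5 milliunits/min × 60 min/hr = 300 milliunits/hr
Concentration = 12 units ÷ 1106 mL = 0.01084991 units/mL = 10.84991 milliunits/mL
Rate = 300 milliunits/hr ÷ 10.84991 milliunits/mL = 27.65 mL/hr
Volume infused so far = 27.65 mL/hr × 8.4 hr = 232.26 mL
Volume remaining = 1106 − 232.26 = 873.74 mL
New rate:
26.9 milliunits/min × 60 min/hr = 1614 milliunits/hr
Rate = 1614 milliunits/hr ÷ 10.84991 milliunits/mL = 148.757 mL/hr
Time remaining = 873.74 mL ÷ 148.757 mL/hr = 5.873606 hr

5.9 hours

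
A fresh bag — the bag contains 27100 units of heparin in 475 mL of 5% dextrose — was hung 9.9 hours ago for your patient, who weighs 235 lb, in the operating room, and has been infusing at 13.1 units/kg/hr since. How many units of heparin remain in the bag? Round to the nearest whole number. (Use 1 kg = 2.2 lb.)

13247 units

Weight = 235 lb ÷ 2.2 lb/kg = 106.8182 kg
Dose = 13.1 units/kg/hr × 106.8182 kg = 1399.318 units/hr
Concentration = 27100 units ÷ 475 mL = 57.05263 units/mL
Rate = 1399.318 units/hr ÷ 57.05263 units/mL = 24.52679 mL/hr
Volume infused = 24.52679 mL/hr × 9.9 hr = 242.8153 mL
Volume remaining = 475 − 242.8153 = 232.1847 mL
Drug remaining = 232.1847 mL × 57.05263 units/mL = 13246.75 units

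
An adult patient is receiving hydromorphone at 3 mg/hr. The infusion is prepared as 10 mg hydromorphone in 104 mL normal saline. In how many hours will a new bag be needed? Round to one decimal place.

3.3 hours

Concentration = 10 mg ÷ 104 mL = 0.09615385 mg/mL
Rate = 3 mg/hr ÷ 0.09615385 mg/mL = 31.2 mL/hr
Duration = 104 mL ÷ 31.2 mL/hr = 3.333333 hr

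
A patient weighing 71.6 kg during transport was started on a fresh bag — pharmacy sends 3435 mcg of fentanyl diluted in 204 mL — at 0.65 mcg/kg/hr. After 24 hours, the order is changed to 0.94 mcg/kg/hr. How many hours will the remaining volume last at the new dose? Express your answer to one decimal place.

34.4 hours

Initial rate:
Dose = 0.65 mcg/kg/hr × 71.6 kg = 46.54 mcg/hr
Concentration = 3435 mcg ÷ 204 mL = 16.83824 mcg/mL
Rate = 46.54 mcg/hr ÷ 16.83824 mcg/mL = 2.763948 mL/hr
Volume infused so far = 2.763948 mL/hr × 24 hr = 66.33474 mL
Volume remaining = 204 − 66.33474 = 137.6653 mL
New rate:
Dose = 0.94 mcg/kg/hr × 71.6 kg = 67.304 mcg/hr
Rate = 67.304 mcg/hr ÷ 16.83824 mcg/mL = 3.997093 mL/hr
Time remaining = 137.6653 mL ÷ 3.997093 mL/hr = 34.44134 hr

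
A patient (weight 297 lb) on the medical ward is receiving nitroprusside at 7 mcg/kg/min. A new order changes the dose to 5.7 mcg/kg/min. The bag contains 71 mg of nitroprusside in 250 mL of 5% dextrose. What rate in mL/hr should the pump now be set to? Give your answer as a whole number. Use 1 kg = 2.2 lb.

163 mL/hr

Weight = 297 lb ÷ 2.2 lb/kg = 135 kg
Dose = 5.7 mcg/kg/min × 135 kg = 769.5 mcg/min
769.5 mcg/min × 60 min/hr = 46170 mcg/hr
Concentration = 71 mg ÷ 250 mL = 0.284 mg/mL = 284 mcg/mL
Rate = 46170 mcg/hr ÷ 284 mcg/mL = 162.5704 mL/hr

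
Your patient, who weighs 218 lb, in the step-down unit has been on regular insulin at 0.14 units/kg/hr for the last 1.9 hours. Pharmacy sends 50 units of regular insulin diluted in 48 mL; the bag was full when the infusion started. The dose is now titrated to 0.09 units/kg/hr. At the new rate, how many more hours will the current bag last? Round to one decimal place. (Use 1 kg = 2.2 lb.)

2.7 hours

Initial rate:
Weight = 218 lb ÷ 2.2 lb/kg = 99.09091 kg
Dose = 0.14 units/kg/hr × 99.09091 kg = 13.87273 units/hr
Concentration = 50 units ÷ 48 mL = 1.041667 units/mL
Rate = 13.87273 units/hr ÷ 1.041667 units/mL = 13.31782 mL/hr
Volume infused so far = 13.31782 mL/hr × 1.9 hr = 25.30385 mL
Volume remaining = 48 − 25.30385 = 22.69615 mL
New rate:
Dose = 0.09 units/kg/hr × 99.09091 kg = 8.918182 units/hr
Rate = 8.918182 units/hr ÷ 1.041667 units/mL = 8.561455 mL/hr
Time remaining = 22.69615 mL ÷ 8.561455 mL/hr = 2.650968 hr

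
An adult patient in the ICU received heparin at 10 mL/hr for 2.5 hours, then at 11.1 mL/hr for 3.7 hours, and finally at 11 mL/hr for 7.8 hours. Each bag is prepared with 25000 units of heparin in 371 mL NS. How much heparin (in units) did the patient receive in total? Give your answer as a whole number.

10234 units

Concentration = 25000 units ÷ 371 mL = 67.38544 units/mL
Stage 1: 10 mL/hr × 2.5 hr = 25 mL → 25 mL × 67.38544 units/mL = 1684.636 units
Stage 2: 11.1 mL/hr × 3.7 hr = 41.07 mL → 41.07 mL × 67.38544 units/mL = 2767.52 units
Stage 3: 11 mL/hr × 7.8 hr = 85.8 mL → 85.8 mL × 67.38544 units/mL = 5781.671 units
Total = 1684.636 + 2767.52 + 5781.671 = 10233.83 units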